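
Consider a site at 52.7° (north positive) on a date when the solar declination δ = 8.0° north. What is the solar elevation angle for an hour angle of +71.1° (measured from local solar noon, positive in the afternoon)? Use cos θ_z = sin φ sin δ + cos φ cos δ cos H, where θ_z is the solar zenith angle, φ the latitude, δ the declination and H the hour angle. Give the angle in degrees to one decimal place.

17.8°

cos θ_z = sin φ sin δ + cos φ cos δ cos H = (0.7955)(0.1392) + (0.6060)(0.9903)(0.3239) = 0.3051.
θ_z = arccos(0.3051) = 72.24°, so the elevation is 90° − 72.24° = 17.76°.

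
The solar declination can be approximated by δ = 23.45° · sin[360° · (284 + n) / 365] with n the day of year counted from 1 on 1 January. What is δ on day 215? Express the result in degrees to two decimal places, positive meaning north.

+17.38°

360 × (284 + 215) / 365 = 492.164°; sin(492.164°) = 0.7412.
δ = 23.45 × 0.7412 = 17.381° ≈ +17.38°.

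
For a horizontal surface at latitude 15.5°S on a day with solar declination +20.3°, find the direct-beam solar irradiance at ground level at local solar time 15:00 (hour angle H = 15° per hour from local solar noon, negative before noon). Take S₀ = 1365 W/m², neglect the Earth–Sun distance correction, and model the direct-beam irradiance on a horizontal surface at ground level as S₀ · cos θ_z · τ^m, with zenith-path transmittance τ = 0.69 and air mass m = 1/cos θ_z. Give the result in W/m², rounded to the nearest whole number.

Hour angle H = 15° × (15 − 12) = 45.00°.
cos θ_z = sin φ sin δ + cos φ cos δ cos H = (-0.2672)(0.3469) + (0.9636)(0.9379)(0.7071) = 0.5464.
Air mass m = 1/cos θ_z = 1/0.5464 = 1.830; τ^m = 0.69^1.830 = 0.5071.
Surface direct beam = 1365 × 0.5464 × 0.5071 = 378.21 W/m².

378 W/m²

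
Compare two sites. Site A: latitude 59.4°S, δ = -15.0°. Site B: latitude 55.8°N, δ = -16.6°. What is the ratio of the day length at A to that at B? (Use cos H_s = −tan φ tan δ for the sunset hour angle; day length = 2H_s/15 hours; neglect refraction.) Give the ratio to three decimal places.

A: H_s = arccos(−tan -59.4° · tan -15.0°) = 116.94°, so 2H_s/15 = 15.5920 h.
B: H_s = arccos(−tan 55.8° · tan -16.6°) = 63.98°, so 2H_s/15 = 8.5307 h.
Ratio A/B = 15.5920 / 8.5307 = 1.8278.

1.828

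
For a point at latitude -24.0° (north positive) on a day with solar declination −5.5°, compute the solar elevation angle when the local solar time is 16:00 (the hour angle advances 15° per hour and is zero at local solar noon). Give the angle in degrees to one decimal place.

29.6°

Hour angle H = 15° × (16 − 12) = 60.00°.
cos θ_z = sin φ sin δ + cos φ cos δ cos H = (-0.4067)(-0.0958) + (0.9135)(0.9954)(0.5000) = 0.4936.
θ_z = arccos(0.4936) = 60.42°, so the elevation is 90° − 60.42° = 29.58°.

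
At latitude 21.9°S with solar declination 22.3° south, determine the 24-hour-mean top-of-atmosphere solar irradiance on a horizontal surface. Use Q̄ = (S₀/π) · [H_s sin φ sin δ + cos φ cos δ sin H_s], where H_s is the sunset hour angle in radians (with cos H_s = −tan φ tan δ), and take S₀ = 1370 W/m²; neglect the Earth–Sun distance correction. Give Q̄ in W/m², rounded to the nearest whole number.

cos H_s = −tan(-21.9°) · tan(-22.3°) = -0.1649, so H_s = arccos(-0.1649) = 99.49°. In radians, H_s = 1.7364.
H_s sin φ sin δ = 1.7364 × -0.3730 × -0.3795 = 0.2458.
cos φ cos δ sin H_s = 0.9278 × 0.9252 × 0.9863 = 0.8466.
Q̄ = (1370/π) × (0.2458 + 0.8466) = 436.08 × 1.0924 = 476.37 W/m².

476 W/m²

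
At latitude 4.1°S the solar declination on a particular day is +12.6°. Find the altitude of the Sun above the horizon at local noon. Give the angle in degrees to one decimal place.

73.3°

At local solar noon the hour angle is zero, so the elevation is 90° − |φ − δ| = 90° − |-4.1° − (12.6°)| = 90° − 16.7° = 73.3°.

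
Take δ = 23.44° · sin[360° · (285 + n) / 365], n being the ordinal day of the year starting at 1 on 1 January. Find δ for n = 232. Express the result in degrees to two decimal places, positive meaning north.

+11.75°

360 × (285 + 232) / 365 = 509.918°; sin(509.918°) = 0.5012.
δ = 23.44 × 0.5012 = 11.748° ≈ +11.75°.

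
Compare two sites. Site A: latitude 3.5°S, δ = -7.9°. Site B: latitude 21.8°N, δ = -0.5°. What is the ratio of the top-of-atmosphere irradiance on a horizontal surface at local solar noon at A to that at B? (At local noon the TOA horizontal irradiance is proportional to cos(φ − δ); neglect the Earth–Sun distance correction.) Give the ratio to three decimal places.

A: cos θ_z = cos(-3.5° − (-7.9°)) = 0.9971.
B: cos θ_z = cos(21.8° − (-0.5°)) = 0.9252.
Ratio A/B = 0.9971 / 0.9252 = 1.0777.

1.078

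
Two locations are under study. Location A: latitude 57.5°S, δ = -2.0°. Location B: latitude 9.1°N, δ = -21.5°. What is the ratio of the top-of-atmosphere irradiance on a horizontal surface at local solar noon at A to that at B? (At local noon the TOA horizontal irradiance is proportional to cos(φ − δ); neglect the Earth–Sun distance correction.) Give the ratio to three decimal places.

0.658

A: cos θ_z = cos(-57.5° − (-2.0°)) = 0.5664.
B: cos θ_z = cos(9.1° − (-21.5°)) = 0.8607.
Ratio A/B = 0.5664 / 0.8607 = 0.6581.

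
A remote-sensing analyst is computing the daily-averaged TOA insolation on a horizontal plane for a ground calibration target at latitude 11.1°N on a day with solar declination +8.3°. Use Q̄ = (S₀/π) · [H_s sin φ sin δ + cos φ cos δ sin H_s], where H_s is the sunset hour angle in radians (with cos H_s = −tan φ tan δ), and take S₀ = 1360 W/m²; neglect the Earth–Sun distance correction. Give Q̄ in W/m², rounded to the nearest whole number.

439 W/m²

−tan φ tan δ = −(0.1962)(0.1459) = -0.0286; H_s = arccos(-0.0286) = 91.64°. In radians, H_s = 1.5994.
H_s sin φ sin δ = 1.5994 × 0.1925 × 0.1444 = 0.0445.
cos φ cos δ sin H_s = 0.9813 × 0.9895 × 0.9996 = 0.9706.
Q̄ = (1360/π) × (0.0445 + 0.9706) = 432.90 × 1.0151 = 439.44 W/m².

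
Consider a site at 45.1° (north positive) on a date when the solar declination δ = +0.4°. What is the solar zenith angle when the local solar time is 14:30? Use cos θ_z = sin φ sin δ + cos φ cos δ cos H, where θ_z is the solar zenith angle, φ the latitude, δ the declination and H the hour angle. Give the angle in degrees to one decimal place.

Hour angle H = 15° × (14.5 − 12) = 37.50°.
cos θ_z = sin φ sin δ + cos φ cos δ cos H = (0.7083)(0.0070) + (0.7059)(1.0000)(0.7934) = 0.5650.
θ_z = arccos(0.5650) = 55.60°.

55.6°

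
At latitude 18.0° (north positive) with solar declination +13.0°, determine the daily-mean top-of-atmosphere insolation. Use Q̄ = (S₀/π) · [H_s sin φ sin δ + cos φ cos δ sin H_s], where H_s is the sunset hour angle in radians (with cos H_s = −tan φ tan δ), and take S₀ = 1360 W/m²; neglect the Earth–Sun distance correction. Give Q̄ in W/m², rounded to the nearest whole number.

450 W/m²

The sunset hour angle satisfies cos H_s = −tan φ tan δ = -0.0750, giving H_s = 94.30°. In radians, H_s = 1.6458.
H_s sin φ sin δ = 1.6458 × 0.3090 × 0.2250 = 0.1144.
cos φ cos δ sin H_s = 0.9511 × 0.9744 × 0.9972 = 0.9242.
Q̄ = (1360/π) × (0.1144 + 0.9242) = 432.90 × 1.0386 = 449.61 W/m².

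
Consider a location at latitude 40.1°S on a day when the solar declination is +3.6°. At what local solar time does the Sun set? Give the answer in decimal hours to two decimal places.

17.80 h

−tan φ tan δ = −(-0.8421)(0.0629) = 0.0530; H_s = arccos(0.0530) = 86.96°.
Sunset is at 12 + H_s/15 = 12 + 5.797 = 17.797 h local solar time.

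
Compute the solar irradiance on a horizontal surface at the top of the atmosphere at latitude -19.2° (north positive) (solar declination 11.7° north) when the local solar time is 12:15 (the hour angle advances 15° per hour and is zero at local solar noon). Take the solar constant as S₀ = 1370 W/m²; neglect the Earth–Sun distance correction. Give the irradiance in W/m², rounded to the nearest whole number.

1173 W/m²

Hour angle H = 15° × (12.25 − 12) = 3.75°.
cos θ_z = sin φ sin δ + cos φ cos δ cos H = (-0.3289)(0.2028) + (0.9444)(0.9792)(0.9979) = 0.8561.
Top-of-atmosphere irradiance = S₀ cos θ_z = 1370 × 0.8561 = 1172.86 W/m².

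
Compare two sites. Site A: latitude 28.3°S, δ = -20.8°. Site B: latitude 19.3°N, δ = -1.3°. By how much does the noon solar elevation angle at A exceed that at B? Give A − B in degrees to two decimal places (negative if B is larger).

+13.10°

A: 90° − |-28.3 − (-20.8)| = 82.50°.
B: 90° − |19.3 − (-1.3)| = 69.40°.
A − B = 82.50 − 69.40 = 13.10°.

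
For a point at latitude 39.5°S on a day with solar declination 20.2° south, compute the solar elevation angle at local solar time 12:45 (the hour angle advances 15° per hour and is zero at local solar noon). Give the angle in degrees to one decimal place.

68.4°

Hour angle H = 15° × (12.75 − 12) = 11.25°.
With φ = -39.5°, δ = -20.2°, H = 11.25°: sin φ sin δ = 0.2196, cos φ cos δ cos H = 0.7102, so cos θ_z = 0.9298.
θ_z = arccos(0.9298) = 21.60°, so the elevation is 90° − 21.60° = 68.40°.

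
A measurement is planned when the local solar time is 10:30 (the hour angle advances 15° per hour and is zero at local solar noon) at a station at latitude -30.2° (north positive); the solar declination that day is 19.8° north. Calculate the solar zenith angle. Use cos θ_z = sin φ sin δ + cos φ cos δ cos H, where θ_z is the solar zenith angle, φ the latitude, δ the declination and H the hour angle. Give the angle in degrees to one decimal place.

Hour angle H = 15° × (10.5 − 12) = -22.50°.
cos θ_z = sin φ sin δ + cos φ cos δ cos H = (-0.5030)(0.3387) + (0.8643)(0.9409)(0.9239) = 0.5810.
θ_z = arccos(0.5810) = 54.48°.

54.5°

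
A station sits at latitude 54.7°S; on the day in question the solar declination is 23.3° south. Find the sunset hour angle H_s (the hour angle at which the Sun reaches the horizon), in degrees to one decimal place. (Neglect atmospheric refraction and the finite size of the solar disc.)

127.5°

The sunset hour angle satisfies cos H_s = −tan φ tan δ = -0.6083, giving H_s = 127.47°.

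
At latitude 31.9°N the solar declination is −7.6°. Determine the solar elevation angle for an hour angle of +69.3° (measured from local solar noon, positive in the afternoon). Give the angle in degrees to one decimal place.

cos θ_z = sin(31.9°) sin(-7.6°) + cos(31.9°) cos(-7.6°) cos(69.30°) = -0.0699 + 0.2975 = 0.2276.
θ_z = arccos(0.2276) = 76.84°, so the elevation is 90° − 76.84° = 13.16°.

13.2°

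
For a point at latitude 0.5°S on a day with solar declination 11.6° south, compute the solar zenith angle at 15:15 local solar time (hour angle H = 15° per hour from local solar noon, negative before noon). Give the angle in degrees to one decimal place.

49.6°

Hour angle H = 15° × (15.25 − 12) = 48.75°.
cos θ_z = sin φ sin δ + cos φ cos δ cos H = (-0.0087)(-0.2011) + (1.0000)(0.9796)(0.6593) = 0.6476.
θ_z = arccos(0.6476) = 49.64°.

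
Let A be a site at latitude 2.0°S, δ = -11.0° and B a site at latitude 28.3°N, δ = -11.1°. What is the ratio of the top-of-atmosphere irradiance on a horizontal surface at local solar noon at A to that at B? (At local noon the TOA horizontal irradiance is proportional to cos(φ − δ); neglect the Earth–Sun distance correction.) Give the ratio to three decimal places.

A: cos θ_z = cos(-2.0° − (-11.0°)) = 0.9877.
B: cos θ_z = cos(28.3° − (-11.1°)) = 0.7727.
Ratio A/B = 0.9877 / 0.7727 = 1.2782.

1.278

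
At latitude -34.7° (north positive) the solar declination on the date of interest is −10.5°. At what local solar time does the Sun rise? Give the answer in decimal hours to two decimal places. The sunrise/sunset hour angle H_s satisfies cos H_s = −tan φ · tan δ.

5.51 h

The sunset hour angle satisfies cos H_s = −tan φ tan δ = -0.1283, giving H_s = 97.37°.
Sunrise is at 12 − H_s/15 = 12 − 6.491 = 5.509 h local solar time.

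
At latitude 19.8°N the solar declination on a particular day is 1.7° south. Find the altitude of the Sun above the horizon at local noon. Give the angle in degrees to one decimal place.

At local solar noon the hour angle is zero, so the elevation is 90° − |φ − δ| = 90° − |19.8° − (-1.7°)| = 90° − 21.5° = 68.5°.

68.5°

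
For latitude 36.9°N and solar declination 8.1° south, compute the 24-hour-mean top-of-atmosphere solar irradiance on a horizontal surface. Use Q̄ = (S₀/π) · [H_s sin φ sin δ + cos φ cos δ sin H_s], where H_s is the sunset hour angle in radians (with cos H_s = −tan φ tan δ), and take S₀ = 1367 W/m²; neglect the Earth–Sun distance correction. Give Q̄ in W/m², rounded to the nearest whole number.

289 W/m²

The sunset hour angle satisfies cos H_s = −tan φ tan δ = 0.1069, giving H_s = 83.86°. In radians, H_s = 1.4636.
H_s sin φ sin δ = 1.4636 × 0.6004 × -0.1409 = -0.1238.
cos φ cos δ sin H_s = 0.7997 × 0.9900 × 0.9943 = 0.7872.
Q̄ = (1367/π) × (-0.1238 + 0.7872) = 435.13 × 0.6634 = 288.67 W/m².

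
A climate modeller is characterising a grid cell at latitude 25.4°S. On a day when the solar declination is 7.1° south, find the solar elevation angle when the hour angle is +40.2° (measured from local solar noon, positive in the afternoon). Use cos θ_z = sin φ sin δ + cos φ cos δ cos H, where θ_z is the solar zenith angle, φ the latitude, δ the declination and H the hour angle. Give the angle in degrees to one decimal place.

47.5°

cos θ_z = sin φ sin δ + cos φ cos δ cos H = (-0.4289)(-0.1236) + (0.9033)(0.9923)(0.7638) = 0.7376.
θ_z = arccos(0.7376) = 42.47°, so the elevation is 90° − 42.47° = 47.53°.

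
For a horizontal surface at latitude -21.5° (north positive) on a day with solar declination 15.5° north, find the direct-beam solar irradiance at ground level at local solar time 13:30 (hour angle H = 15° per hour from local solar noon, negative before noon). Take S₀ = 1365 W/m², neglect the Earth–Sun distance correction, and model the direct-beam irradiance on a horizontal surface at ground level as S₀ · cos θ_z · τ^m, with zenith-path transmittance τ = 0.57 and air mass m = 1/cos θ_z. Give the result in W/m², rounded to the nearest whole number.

Hour angle H = 15° × (13.5 − 12) = 22.50°.
With φ = -21.5°, δ = 15.5°, H = 22.50°: sin φ sin δ = -0.0979, cos φ cos δ cos H = 0.8283, so cos θ_z = 0.7304.
Air mass m = 1/cos θ_z = 1/0.7304 = 1.369; τ^m = 0.57^1.369 = 0.4632.
Surface direct beam = 1365 × 0.7304 × 0.4632 = 461.81 W/m².

462 W/m²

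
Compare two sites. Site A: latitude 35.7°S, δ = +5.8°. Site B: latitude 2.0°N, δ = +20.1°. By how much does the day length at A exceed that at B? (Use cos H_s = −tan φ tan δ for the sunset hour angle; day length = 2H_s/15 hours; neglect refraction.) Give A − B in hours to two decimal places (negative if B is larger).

-0.66 h

A: H_s = arccos(−tan -35.7° · tan 5.8°) = 85.81°, so 2H_s/15 = 11.4413 h.
B: H_s = arccos(−tan 2.0° · tan 20.1°) = 90.73°, so 2H_s/15 = 12.0973 h.
A − B = 11.4413 − 12.0973 = -0.6560 h.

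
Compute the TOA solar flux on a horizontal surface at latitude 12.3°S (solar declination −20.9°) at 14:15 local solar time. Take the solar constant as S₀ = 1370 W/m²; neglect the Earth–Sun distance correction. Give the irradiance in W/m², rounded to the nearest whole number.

Hour angle H = 15° × (14.25 − 12) = 33.75°.
With φ = -12.3°, δ = -20.9°, H = 33.75°: sin φ sin δ = 0.0760, cos φ cos δ cos H = 0.7589, so cos θ_z = 0.8349.
Top-of-atmosphere irradiance = S₀ cos θ_z = 1370 × 0.8349 = 1143.81 W/m².

1144 W/m²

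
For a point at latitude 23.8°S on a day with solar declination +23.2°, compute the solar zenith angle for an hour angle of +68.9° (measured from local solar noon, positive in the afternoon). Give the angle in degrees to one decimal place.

With φ = -23.8°, δ = 23.2°, H = 68.90°: sin φ sin δ = -0.1590, cos φ cos δ cos H = 0.3027, so cos θ_z = 0.1437.
θ_z = arccos(0.1437) = 81.74°.

81.7°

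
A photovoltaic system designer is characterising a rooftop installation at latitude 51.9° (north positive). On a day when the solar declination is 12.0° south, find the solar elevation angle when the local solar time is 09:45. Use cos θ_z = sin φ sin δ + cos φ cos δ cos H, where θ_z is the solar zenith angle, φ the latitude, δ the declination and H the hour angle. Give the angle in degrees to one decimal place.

19.8°

Hour angle H = 15° × (9.75 − 12) = -33.75°.
cos θ_z = sin(51.9°) sin(-12.0°) + cos(51.9°) cos(-12.0°) cos(-33.75°) = -0.1636 + 0.5018 = 0.3382.
θ_z = arccos(0.3382) = 70.23°, so the elevation is 90° − 70.23° = 19.77°.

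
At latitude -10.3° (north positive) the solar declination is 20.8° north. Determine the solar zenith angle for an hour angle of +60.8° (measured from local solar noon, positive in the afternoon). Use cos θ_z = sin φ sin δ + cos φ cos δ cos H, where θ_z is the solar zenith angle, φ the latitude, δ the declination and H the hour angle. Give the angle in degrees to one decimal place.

67.3°

cos θ_z = sin φ sin δ + cos φ cos δ cos H = (-0.1788)(0.3551) + (0.9839)(0.9348)(0.4879) = 0.3853.
θ_z = arccos(0.3853) = 67.34°.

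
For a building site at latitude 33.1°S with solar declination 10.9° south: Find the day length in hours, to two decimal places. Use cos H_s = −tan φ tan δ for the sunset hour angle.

12.96 hours

cos H_s = −tan(-33.1°) · tan(-10.9°) = -0.1255, so H_s = arccos(-0.1255) = 97.21°.
Day length = 2 H_s / 15° h⁻¹ = 194.42° / 15 = 12.961 h.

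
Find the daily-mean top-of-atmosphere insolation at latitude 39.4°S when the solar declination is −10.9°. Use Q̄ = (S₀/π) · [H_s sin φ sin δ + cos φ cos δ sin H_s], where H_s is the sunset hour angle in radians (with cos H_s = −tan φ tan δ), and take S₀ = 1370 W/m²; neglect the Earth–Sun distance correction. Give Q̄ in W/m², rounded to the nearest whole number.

417 W/m²

cos H_s = −tan(-39.4°) · tan(-10.9°) = -0.1582, so H_s = arccos(-0.1582) = 99.10°. In radians, H_s = 1.7296.
H_s sin φ sin δ = 1.7296 × -0.6347 × -0.1891 = 0.2076.
cos φ cos δ sin H_s = 0.7727 × 0.9820 × 0.9874 = 0.7492.
Q̄ = (1370/π) × (0.2076 + 0.7492) = 436.08 × 0.9568 = 417.24 W/m².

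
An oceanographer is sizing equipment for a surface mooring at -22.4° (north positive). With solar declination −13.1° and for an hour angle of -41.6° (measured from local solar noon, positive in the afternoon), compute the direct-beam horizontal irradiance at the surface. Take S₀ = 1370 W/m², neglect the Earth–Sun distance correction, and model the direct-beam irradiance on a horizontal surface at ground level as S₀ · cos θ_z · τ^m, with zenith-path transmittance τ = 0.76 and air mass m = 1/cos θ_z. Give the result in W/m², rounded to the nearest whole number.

With φ = -22.4°, δ = -13.1°, H = -41.60°: sin φ sin δ = 0.0864, cos φ cos δ cos H = 0.6734, so cos θ_z = 0.7598.
Air mass m = 1/cos θ_z = 1/0.7598 = 1.316; τ^m = 0.76^1.316 = 0.6969.
Surface direct beam = 1370 × 0.7598 × 0.6969 = 725.42 W/m².

725 W/m²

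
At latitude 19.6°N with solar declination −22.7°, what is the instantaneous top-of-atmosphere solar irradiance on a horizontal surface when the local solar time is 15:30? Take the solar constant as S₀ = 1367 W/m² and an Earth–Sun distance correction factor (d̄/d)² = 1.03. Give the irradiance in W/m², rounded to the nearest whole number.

Hour angle H = 15° × (15.5 − 12) = 52.50°.
cos θ_z = sin(19.6°) sin(-22.7°) + cos(19.6°) cos(-22.7°) cos(52.50°) = -0.1295 + 0.5291 = 0.3996.
Top-of-atmosphere irradiance = S₀ (d̄/d)² cos θ_z = 1367 × 1.03 × 0.3996 = 562.64 W/m².

563 W/m²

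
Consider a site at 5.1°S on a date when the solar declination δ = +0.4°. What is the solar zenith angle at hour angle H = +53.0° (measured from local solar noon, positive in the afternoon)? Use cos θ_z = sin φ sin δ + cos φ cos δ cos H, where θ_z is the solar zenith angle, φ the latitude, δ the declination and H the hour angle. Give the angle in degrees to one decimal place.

53.2°

cos θ_z = sin(-5.1°) sin(0.4°) + cos(-5.1°) cos(0.4°) cos(53.00°) = -0.0006 + 0.5994 = 0.5988.
θ_z = arccos(0.5988) = 53.22°.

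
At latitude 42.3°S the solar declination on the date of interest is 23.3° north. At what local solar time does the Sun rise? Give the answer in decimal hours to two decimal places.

7.54 h

The sunset hour angle satisfies cos H_s = −tan φ tan δ = 0.3919, giving H_s = 66.93°.
Sunrise is at 12 − H_s/15 = 12 − 4.462 = 7.538 h local solar time.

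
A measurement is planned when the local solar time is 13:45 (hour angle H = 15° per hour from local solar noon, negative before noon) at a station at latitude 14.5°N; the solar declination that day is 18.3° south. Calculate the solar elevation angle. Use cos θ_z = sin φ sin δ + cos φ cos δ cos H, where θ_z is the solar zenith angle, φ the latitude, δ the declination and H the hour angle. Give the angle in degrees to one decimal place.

Hour angle H = 15° × (13.75 − 12) = 26.25°.
With φ = 14.5°, δ = -18.3°, H = 26.25°: sin φ sin δ = -0.0786, cos φ cos δ cos H = 0.8244, so cos θ_z = 0.7458.
θ_z = arccos(0.7458) = 41.77°, so the elevation is 90° − 41.77° = 48.23°.

48.2°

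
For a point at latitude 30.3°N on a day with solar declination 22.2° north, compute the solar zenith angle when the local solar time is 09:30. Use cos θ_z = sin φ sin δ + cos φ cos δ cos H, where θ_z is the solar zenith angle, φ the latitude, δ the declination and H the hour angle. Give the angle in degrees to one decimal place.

Hour angle H = 15° × (9.5 − 12) = -37.50°.
With φ = 30.3°, δ = 22.2°, H = -37.50°: sin φ sin δ = 0.1906, cos φ cos δ cos H = 0.6342, so cos θ_z = 0.8248.
θ_z = arccos(0.8248) = 34.43°.

34.4°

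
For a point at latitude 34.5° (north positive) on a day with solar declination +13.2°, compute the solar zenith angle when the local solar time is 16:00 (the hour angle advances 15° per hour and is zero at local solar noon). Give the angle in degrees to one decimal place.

Hour angle H = 15° × (16 − 12) = 60.00°.
cos θ_z = sin φ sin δ + cos φ cos δ cos H = (0.5664)(0.2284) + (0.8241)(0.9736)(0.5000) = 0.5305.
θ_z = arccos(0.5305) = 57.96°.

58.0°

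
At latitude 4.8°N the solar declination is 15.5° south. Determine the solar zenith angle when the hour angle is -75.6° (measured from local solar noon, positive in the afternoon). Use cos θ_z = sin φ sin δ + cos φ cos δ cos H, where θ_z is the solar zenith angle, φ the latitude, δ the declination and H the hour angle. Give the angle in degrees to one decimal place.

cos θ_z = sin φ sin δ + cos φ cos δ cos H = (0.0837)(-0.2672) + (0.9965)(0.9636)(0.2487) = 0.2164.
θ_z = arccos(0.2164) = 77.50°.

77.5°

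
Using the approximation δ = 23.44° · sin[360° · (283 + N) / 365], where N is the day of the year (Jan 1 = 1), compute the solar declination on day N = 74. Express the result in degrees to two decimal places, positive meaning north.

-3.22°

360 × (283 + 74) / 365 = 352.110°; sin(352.110°) = -0.1373.
δ = 23.44 × -0.1373 = -3.218° ≈ -3.22°.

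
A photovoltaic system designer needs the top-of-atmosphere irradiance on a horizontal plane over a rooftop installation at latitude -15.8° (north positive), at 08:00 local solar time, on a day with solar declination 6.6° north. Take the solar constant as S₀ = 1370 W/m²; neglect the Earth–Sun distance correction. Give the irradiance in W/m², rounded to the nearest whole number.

Hour angle H = 15° × (8 − 12) = -60.00°.
With φ = -15.8°, δ = 6.6°, H = -60.00°: sin φ sin δ = -0.0313, cos φ cos δ cos H = 0.4779, so cos θ_z = 0.4466.
Top-of-atmosphere irradiance = S₀ cos θ_z = 1370 × 0.4466 = 611.84 W/m².

612 W/m²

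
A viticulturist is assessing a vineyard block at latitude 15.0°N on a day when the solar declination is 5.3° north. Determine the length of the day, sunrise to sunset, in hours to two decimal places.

12.19 hours

−tan φ tan δ = −(0.2679)(0.0928) = -0.0249; H_s = arccos(-0.0249) = 91.43°.
Day length = 2 H_s / 15° h⁻¹ = 182.86° / 15 = 12.191 h.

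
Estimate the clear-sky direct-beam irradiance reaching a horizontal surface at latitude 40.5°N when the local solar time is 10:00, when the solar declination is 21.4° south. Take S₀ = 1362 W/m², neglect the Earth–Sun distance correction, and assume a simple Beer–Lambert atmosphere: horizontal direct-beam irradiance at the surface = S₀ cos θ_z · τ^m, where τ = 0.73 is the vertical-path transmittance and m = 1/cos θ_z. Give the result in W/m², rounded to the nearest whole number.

222 W/m²

Hour angle H = 15° × (10 − 12) = -30.00°.
With φ = 40.5°, δ = -21.4°, H = -30.00°: sin φ sin δ = -0.2370, cos φ cos δ cos H = 0.6131, so cos θ_z = 0.3761.
Air mass m = 1/cos θ_z = 1/0.3761 = 2.659; τ^m = 0.73^2.659 = 0.4331.
Surface direct beam = 1362 × 0.3761 × 0.4331 = 221.85 W/m².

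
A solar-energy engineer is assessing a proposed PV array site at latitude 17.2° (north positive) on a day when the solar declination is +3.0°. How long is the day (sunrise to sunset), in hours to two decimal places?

12.12 hours

The sunset hour angle satisfies cos H_s = −tan φ tan δ = -0.0162, giving H_s = 90.93°.
Day length = 2 H_s / 15° h⁻¹ = 181.86° / 15 = 12.124 h.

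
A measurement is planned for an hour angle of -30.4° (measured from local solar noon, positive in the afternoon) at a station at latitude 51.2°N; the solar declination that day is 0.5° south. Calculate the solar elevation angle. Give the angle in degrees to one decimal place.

cos θ_z = sin φ sin δ + cos φ cos δ cos H = (0.7793)(-0.0087) + (0.6266)(1.0000)(0.8625) = 0.5337.
θ_z = arccos(0.5337) = 57.74°, so the elevation is 90° − 57.74° = 32.26°.

32.3°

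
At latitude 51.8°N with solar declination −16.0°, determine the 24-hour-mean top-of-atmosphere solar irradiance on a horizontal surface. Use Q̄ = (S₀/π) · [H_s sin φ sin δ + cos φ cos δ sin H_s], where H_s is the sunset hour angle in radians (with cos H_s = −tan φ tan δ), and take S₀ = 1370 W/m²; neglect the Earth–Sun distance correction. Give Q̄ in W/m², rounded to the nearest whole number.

cos H_s = −tan(51.8°) · tan(-16.0°) = 0.3644, so H_s = arccos(0.3644) = 68.63°. In radians, H_s = 1.1978.
H_s sin φ sin δ = 1.1978 × 0.7859 × -0.2756 = -0.2594.
cos φ cos δ sin H_s = 0.6184 × 0.9613 × 0.9312 = 0.5536.
Q̄ = (1370/π) × (-0.2594 + 0.5536) = 436.08 × 0.2942 = 128.29 W/m².

128 W/m²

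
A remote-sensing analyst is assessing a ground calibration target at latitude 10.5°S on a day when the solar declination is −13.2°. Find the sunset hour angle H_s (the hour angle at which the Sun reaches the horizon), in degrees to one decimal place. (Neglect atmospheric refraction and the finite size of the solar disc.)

The sunset hour angle satisfies cos H_s = −tan φ tan δ = -0.0435, giving H_s = 92.49°.

92.5°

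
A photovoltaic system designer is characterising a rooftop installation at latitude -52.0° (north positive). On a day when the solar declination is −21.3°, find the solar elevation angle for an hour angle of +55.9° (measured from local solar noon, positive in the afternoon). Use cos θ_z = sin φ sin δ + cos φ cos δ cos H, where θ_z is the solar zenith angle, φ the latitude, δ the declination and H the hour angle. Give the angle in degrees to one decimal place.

With φ = -52.0°, δ = -21.3°, H = 55.90°: sin φ sin δ = 0.2862, cos φ cos δ cos H = 0.3216, so cos θ_z = 0.6078.
θ_z = arccos(0.6078) = 52.57°, so the elevation is 90° − 52.57° = 37.43°.

37.4°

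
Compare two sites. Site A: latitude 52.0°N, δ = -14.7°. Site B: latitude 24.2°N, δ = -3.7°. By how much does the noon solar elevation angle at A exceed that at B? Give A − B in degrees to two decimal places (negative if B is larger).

-38.80°

A: 90° − |52.0 − (-14.7)| = 23.30°.
B: 90° − |24.2 − (-3.7)| = 62.10°.
A − B = 23.30 − 62.10 = -38.80°.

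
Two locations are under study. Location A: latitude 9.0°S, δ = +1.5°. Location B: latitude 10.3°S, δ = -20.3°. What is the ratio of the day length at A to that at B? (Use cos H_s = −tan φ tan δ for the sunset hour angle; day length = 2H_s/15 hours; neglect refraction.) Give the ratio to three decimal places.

0.956

A: H_s = arccos(−tan -9.0° · tan 1.5°) = 89.76°, so 2H_s/15 = 11.9680 h.
B: H_s = arccos(−tan -10.3° · tan -20.3°) = 93.85°, so 2H_s/15 = 12.5133 h.
Ratio A/B = 11.9680 / 12.5133 = 0.9564.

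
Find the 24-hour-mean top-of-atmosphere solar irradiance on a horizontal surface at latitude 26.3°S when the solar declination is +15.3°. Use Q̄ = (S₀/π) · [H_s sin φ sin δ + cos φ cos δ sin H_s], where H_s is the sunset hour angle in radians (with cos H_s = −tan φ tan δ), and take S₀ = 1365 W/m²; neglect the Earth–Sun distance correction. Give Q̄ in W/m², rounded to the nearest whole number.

299 W/m²

The sunset hour angle satisfies cos H_s = −tan φ tan δ = 0.1352, giving H_s = 82.23°. In radians, H_s = 1.4352.
H_s sin φ sin δ = 1.4352 × -0.4431 × 0.2639 = -0.1678.
cos φ cos δ sin H_s = 0.8965 × 0.9646 × 0.9908 = 0.8568.
Q̄ = (1365/π) × (-0.1678 + 0.8568) = 434.49 × 0.6890 = 299.36 W/m².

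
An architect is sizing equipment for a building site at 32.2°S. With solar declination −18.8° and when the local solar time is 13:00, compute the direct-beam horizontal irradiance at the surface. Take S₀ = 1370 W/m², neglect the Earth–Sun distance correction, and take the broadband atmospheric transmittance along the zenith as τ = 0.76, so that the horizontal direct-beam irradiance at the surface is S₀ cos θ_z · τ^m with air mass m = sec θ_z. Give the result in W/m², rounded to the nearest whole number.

Hour angle H = 15° × (13 − 12) = 15.00°.
cos θ_z = sin φ sin δ + cos φ cos δ cos H = (-0.5329)(-0.3223) + (0.8462)(0.9466)(0.9659) = 0.9455.
Air mass m = 1/cos θ_z = 1/0.9455 = 1.058; τ^m = 0.76^1.058 = 0.7480.
Surface direct beam = 1370 × 0.9455 × 0.7480 = 968.91 W/m².

969 W/m²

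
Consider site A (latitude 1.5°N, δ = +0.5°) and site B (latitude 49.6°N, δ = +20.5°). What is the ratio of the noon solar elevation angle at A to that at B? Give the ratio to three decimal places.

A: 90° − |1.5 − (0.5)| = 89.00°.
B: 90° − |49.6 − (20.5)| = 60.90°.
Ratio A/B = 89.0000 / 60.9000 = 1.4614.

1.461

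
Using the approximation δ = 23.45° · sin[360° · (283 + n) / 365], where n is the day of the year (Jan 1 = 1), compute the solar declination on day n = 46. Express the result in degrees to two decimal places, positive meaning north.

360 × (283 + 46) / 365 = 324.493°; sin(324.493°) = -0.5808.
δ = 23.45 × -0.5808 = -13.620° ≈ -13.62°.

-13.62°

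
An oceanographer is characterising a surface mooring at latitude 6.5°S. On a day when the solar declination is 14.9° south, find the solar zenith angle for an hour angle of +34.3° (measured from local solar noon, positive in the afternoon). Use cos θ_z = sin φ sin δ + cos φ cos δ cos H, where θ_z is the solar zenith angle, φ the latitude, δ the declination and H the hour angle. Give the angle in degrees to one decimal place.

cos θ_z = sin(-6.5°) sin(-14.9°) + cos(-6.5°) cos(-14.9°) cos(34.30°) = 0.0291 + 0.7932 = 0.8223.
θ_z = arccos(0.8223) = 34.68°.

34.7°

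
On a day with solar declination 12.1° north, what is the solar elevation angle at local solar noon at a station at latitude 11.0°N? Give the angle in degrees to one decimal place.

88.9°

At local solar noon the hour angle is zero, so the elevation is 90° − |φ − δ| = 90° − |11.0° − (12.1°)| = 90° − 1.1° = 88.9°.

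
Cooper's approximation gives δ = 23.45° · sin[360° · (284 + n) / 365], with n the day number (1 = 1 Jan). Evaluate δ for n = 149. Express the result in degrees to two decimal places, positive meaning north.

360 × (284 + 149) / 365 = 427.068°; sin(427.068°) = 0.9210.
δ = 23.45 × 0.9210 = 21.597° ≈ +21.60°.

+21.60°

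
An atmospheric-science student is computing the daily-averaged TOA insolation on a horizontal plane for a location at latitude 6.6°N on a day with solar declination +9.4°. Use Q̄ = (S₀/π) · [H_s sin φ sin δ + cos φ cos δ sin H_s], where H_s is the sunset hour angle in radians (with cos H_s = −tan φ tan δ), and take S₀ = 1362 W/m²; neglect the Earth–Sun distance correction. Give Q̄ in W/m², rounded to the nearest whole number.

438 W/m²

cos H_s = −tan(6.6°) · tan(9.4°) = -0.0192, so H_s = arccos(-0.0192) = 91.10°. In radians, H_s = 1.5900.
H_s sin φ sin δ = 1.5900 × 0.1149 × 0.1633 = 0.0298.
cos φ cos δ sin H_s = 0.9934 × 0.9866 × 0.9998 = 0.9799.
Q̄ = (1362/π) × (0.0298 + 0.9799) = 433.54 × 1.0097 = 437.75 W/m².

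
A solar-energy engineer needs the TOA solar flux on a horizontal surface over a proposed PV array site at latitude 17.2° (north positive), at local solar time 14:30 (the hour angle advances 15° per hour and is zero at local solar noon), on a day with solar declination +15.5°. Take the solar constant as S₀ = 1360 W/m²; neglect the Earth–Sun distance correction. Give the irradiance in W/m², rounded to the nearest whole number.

Hour angle H = 15° × (14.5 − 12) = 37.50°.
cos θ_z = sin(17.2°) sin(15.5°) + cos(17.2°) cos(15.5°) cos(37.50°) = 0.0790 + 0.7303 = 0.8093.
Top-of-atmosphere irradiance = S₀ cos θ_z = 1360 × 0.8093 = 1100.65 W/m².

1101 W/m²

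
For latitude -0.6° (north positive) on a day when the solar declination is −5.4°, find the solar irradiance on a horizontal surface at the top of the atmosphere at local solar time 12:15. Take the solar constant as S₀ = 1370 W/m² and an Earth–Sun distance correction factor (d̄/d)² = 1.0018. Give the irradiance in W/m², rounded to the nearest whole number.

1365 W/m²

Hour angle H = 15° × (12.25 − 12) = 3.75°.
cos θ_z = sin φ sin δ + cos φ cos δ cos H = (-0.0105)(-0.0941) + (0.9999)(0.9956)(0.9979) = 0.9944.
Top-of-atmosphere irradiance = S₀ (d̄/d)² cos θ_z = 1370 × 1.0018 × 0.9944 = 1364.78 W/m².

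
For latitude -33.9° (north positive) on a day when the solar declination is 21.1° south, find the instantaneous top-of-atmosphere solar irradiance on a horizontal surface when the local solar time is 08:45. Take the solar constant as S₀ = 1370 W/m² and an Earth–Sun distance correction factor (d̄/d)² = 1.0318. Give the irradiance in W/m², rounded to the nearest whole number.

1006 W/m²

Hour angle H = 15° × (8.75 − 12) = -48.75°.
With φ = -33.9°, δ = -21.1°, H = -48.75°: sin φ sin δ = 0.2008, cos φ cos δ cos H = 0.5106, so cos θ_z = 0.7114.
Top-of-atmosphere irradiance = S₀ (d̄/d)² cos θ_z = 1370 × 1.0318 × 0.7114 = 1005.61 W/m².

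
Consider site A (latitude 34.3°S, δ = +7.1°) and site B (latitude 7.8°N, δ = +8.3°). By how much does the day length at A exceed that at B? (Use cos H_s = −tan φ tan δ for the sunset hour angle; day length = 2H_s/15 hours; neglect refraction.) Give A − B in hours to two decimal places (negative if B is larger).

-0.80 h

A: H_s = arccos(−tan -34.3° · tan 7.1°) = 85.13°, so 2H_s/15 = 11.3507 h.
B: H_s = arccos(−tan 7.8° · tan 8.3°) = 91.15°, so 2H_s/15 = 12.1533 h.
A − B = 11.3507 − 12.1533 = -0.8026 h.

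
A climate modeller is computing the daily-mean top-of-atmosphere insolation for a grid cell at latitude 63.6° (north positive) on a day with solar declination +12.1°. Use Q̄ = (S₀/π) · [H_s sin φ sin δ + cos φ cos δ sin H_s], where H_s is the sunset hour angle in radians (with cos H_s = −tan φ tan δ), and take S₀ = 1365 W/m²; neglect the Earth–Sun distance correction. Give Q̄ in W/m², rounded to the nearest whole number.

−tan φ tan δ = −(2.0145)(0.2144) = -0.4319; H_s = arccos(-0.4319) = 115.59°. In radians, H_s = 2.0174.
H_s sin φ sin δ = 2.0174 × 0.8957 × 0.2096 = 0.3787.
cos φ cos δ sin H_s = 0.4446 × 0.9778 × 0.9019 = 0.3921.
Q̄ = (1365/π) × (0.3787 + 0.3921) = 434.49 × 0.7708 = 334.90 W/m².

335 W/m²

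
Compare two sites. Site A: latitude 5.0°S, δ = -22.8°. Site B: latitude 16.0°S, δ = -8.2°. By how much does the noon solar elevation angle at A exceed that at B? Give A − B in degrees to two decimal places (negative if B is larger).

A: 90° − |-5.0 − (-22.8)| = 72.20°.
B: 90° − |-16.0 − (-8.2)| = 82.20°.
A − B = 72.20 − 82.20 = -10.00°.

-10.00°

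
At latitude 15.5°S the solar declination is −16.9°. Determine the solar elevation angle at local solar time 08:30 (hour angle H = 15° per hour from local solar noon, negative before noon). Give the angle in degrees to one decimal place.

Hour angle H = 15° × (8.5 − 12) = -52.50°.
With φ = -15.5°, δ = -16.9°, H = -52.50°: sin φ sin δ = 0.0777, cos φ cos δ cos H = 0.5613, so cos θ_z = 0.6390.
θ_z = arccos(0.6390) = 50.28°, so the elevation is 90° − 50.28° = 39.72°.

39.7°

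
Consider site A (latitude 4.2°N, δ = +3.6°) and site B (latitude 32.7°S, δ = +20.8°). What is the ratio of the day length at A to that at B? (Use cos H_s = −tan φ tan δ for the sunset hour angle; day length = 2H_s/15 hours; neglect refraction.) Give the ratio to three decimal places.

A: H_s = arccos(−tan 4.2° · tan 3.6°) = 90.26°, so 2H_s/15 = 12.0347 h.
B: H_s = arccos(−tan -32.7° · tan 20.8°) = 75.89°, so 2H_s/15 = 10.1187 h.
Ratio A/B = 12.0347 / 10.1187 = 1.1894.

1.189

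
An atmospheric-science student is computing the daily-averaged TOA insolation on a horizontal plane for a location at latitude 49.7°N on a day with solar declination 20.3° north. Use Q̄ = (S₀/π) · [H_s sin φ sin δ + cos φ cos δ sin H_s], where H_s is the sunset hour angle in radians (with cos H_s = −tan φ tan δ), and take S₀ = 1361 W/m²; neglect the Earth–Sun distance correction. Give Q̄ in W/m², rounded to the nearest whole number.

468 W/m²

The sunset hour angle satisfies cos H_s = −tan φ tan δ = -0.4362, giving H_s = 115.86°. In radians, H_s = 2.0221.
H_s sin φ sin δ = 2.0221 × 0.7627 × 0.3469 = 0.5350.
cos φ cos δ sin H_s = 0.6468 × 0.9379 × 0.8999 = 0.5459.
Q̄ = (1361/π) × (0.5350 + 0.5459) = 433.22 × 1.0809 = 468.27 W/m².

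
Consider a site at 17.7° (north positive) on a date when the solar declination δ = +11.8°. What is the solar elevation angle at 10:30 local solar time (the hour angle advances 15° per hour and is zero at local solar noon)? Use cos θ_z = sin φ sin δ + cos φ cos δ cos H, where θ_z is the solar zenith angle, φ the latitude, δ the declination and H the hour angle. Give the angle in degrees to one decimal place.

67.5°

Hour angle H = 15° × (10.5 − 12) = -22.50°.
cos θ_z = sin(17.7°) sin(11.8°) + cos(17.7°) cos(11.8°) cos(-22.50°) = 0.0622 + 0.8615 = 0.9237.
θ_z = arccos(0.9237) = 22.53°, so the elevation is 90° − 22.53° = 67.47°.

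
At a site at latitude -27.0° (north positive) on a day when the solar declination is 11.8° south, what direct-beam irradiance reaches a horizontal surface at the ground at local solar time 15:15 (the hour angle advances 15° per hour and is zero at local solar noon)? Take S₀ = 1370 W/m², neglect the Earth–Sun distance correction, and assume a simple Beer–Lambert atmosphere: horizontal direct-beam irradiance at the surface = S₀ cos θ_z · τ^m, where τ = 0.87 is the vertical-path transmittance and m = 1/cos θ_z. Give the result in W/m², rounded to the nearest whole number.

743 W/m²

Hour angle H = 15° × (15.25 − 12) = 48.75°.
With φ = -27.0°, δ = -11.8°, H = 48.75°: sin φ sin δ = 0.0928, cos φ cos δ cos H = 0.5751, so cos θ_z = 0.6679.
Air mass m = 1/cos θ_z = 1/0.6679 = 1.497; τ^m = 0.87^1.497 = 0.8118.
Surface direct beam = 1370 × 0.6679 × 0.8118 = 742.82 W/m².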